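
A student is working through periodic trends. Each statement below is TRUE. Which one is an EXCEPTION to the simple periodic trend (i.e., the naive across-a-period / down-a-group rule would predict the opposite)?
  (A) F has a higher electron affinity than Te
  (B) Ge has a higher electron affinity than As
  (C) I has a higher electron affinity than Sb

(B)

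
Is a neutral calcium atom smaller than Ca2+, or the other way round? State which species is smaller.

Ca2+

Forming Ca2+ removes 2 electrons from Ca. Fewer electrons for the same nuclear charge means less shielding and a higher Z_eff on the remaining electrons, and for main-group metals the entire outer shell is lost.
A cation is smaller than its parent atom: Ca2+ < Ca.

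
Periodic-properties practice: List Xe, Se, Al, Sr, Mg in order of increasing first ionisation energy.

Sr < Al < Mg < Se < Xe

IE₁ increases left→right with effective nuclear charge and decreases top→bottom as the valence shell moves farther out.
These span different periods and groups, so the two trends combine.
Al > Sr: both effects reinforce here, so Al is clearly the higher of the two.
Mg > Al: this pair runs against the simple trend — see the exception note.
Se > Mg: period and group pull opposite ways; the across-period shift dominates (941 vs 738 kJ/mol).
Xe > Se: the two effects oppose for this pair; the across-period effect wins (1170 vs 941 kJ/mol).
Note the exception: Mg has a higher first ionization energy than Al, contrary to the simple trend — Al's single 3p electron is easier to remove than one from Mg's filled 3s².
For reference (kJ/mol): Mg 738, Al 578, Se 941, Sr 550, Xe 1170.
So from lowest to highest: Sr < Al < Mg < Se < Xe.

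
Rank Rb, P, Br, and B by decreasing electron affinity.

Electron affinity generally becomes more exothermic across a period toward the halogens and less exothermic down a group.
Neither a single period nor a single group — weigh both effects.
Rb > B: this pair runs against the simple trend — see the exception note.
P > Rb: both effects reinforce here, so P is clearly the higher of the two.
Br > P: period and group pull opposite ways; the across-period shift dominates (325 vs 72 kJ/mol).
Note the exception: Rb has a higher electron affinity than B, contrary to the simple trend — B's ns²np¹ configuration gives only a small electron affinity — the sparsely filled np subshell binds an added electron weakly.
For reference (kJ/mol): B 27, P 72, Br 325, Rb 47.
So from highest to lowest: Br > P > Rb > B.

Br > P > Rb > B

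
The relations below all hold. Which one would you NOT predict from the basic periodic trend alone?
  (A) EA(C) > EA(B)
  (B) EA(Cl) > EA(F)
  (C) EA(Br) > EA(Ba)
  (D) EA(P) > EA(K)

The general trend: electron affinity increases across a period and decreases down a group.
(A) C (period 2, group 14) vs B (period 2, group 13): the stated order agrees with the simple trend.
(B) Cl (period 3, group 17) vs F (period 2, group 17): the stated order contradicts the simple trend.
(C) Br (period 4, group 17) vs Ba (period 6, group 2): the stated order agrees with the simple trend.
(D) P (period 3, group 15) vs K (period 4, group 1): the stated order agrees with the simple trend.
The exception is (B): F's small 2p subshell makes the incoming electron feel strong e⁻–e⁻ repulsion, so Cl actually releases more energy on gaining an electron.

(B)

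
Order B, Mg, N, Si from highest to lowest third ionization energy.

Consider each +2 ion: B²⁺ still has 1 valence electron; Mg²⁺ is the bare [Ne] core; N²⁺ still has 3 valence electrons; Si²⁺ still has 2 valence electrons.
Pulling an electron out of a noble-gas core costs far more than removing a remaining valence electron, so Mg sits at the high end of IE_3.
Valence configurations: B²⁺ [He]2s¹, N²⁺ [He]2s²2p¹, Si²⁺ [Ne]3s².
Tabulated IE_3 (kJ/mol): B 3660, Mg 7733, N 4578, Si 3232.
Overall IE_3 order: Si < B < N < Mg.

Mg > N > B > Si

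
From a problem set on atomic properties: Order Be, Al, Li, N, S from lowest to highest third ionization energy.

Al, S, N, Li, Be

Consider each +2 ion: Be²⁺ is the bare [He] core; Al²⁺ still has 1 valence electron; Li²⁺ is already 1 electron into the core; N²⁺ still has 3 valence electrons; S²⁺ still has 4 valence electrons.
Pulling an electron out of a noble-gas core costs far more than removing a remaining valence electron, so Li and Be sit at the high end of IE_3.
Valence configurations: Al²⁺ [Ne]3s¹, N²⁺ [He]2s²2p¹, S²⁺ [Ne]3s²3p².
Approximate IE_3 values (kJ/mol): Be 14849, Al 2745, Li 11815, N 4578, S 3357.
Hence IE_3: Al < S < N < Li < Be.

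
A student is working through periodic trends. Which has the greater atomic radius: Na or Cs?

Moving right in a period, electrons are added to the same shell under a stronger nuclear pull, so atoms get smaller; moving down, a new shell is opened and atoms get larger.
All are in group 1, so atomic radius increases down the group.
So Cs has the greater atomic radius (Cs > Na).

Cs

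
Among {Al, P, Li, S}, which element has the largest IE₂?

Li

The second ionization energy removes an electron from the +1 ion. For each element: Al⁺ still has 2 valence electrons; P⁺ still has 4 valence electrons; Li⁺ is the bare [He] core; S⁺ still has 5 valence electrons.
Pulling an electron out of a noble-gas core costs far more than removing a remaining valence electron, so Li sits at the high end of IE_2.
Valence configurations: Al⁺ [Ne]3s², P⁺ [Ne]3s²3p², S⁺ [Ne]3s²3p³.
Approximate IE_2 values (kJ/mol): Al 1817, P 1907, Li 7298, S 2252.
Hence IE_2: Al < P < S < Li.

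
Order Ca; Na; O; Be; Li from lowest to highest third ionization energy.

After 2 electrons have been removed, what remains? Ca²⁺ is the bare [Ar] core; Na²⁺ is already 1 electron into the core; O²⁺ still has 4 valence electrons; Be²⁺ is the bare [He] core; Li²⁺ is already 1 electron into the core.
Usually core removal costs more than valence removal, but here the competition is close: a tightly held n=2 valence electron can cost more to remove than an n=3 core electron, so the actual values have to decide it.
Approximate IE_3 values (kJ/mol): Ca 4912, Na 6910, O 5300, Be 14849, Li 11815.
Putting it together, IE_3: Ca < O < Na < Li < Be.

Ca < O < Na < Li < Be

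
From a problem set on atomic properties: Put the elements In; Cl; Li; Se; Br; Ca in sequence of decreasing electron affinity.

Cl > Br > Se > Li > In > Ca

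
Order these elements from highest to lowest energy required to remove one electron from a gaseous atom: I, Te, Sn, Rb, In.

I > Te > Sn > In > Rb

Rb is in period 5, group 1; In is in period 5, group 13; Sn is in period 5, group 14; Te is in period 5, group 16; I is in period 5, group 17.
Removing the outermost electron gets harder across a period and easier down a group.
All lie in period 5, so first ionization energy increases left to right.
So from highest to lowest: I > Te > Sn > In > Rb.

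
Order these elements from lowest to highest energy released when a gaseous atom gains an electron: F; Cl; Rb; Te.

F is in period 2, group 17; Cl is in period 3, group 17; Rb is in period 5, group 1; Te is in period 5, group 16.
EA tends to increase across a period and decrease down a group, though the pattern is less regular than for IE or radius.
These span different periods and groups, so the two trends combine.
Te > Rb: Te lies to the right of Rb in period 5, so the across-period effect alone puts Te higher.
F > Te: both effects reinforce here, so F is clearly the higher of the two.
Cl > F: this pair runs against the simple trend — see the exception note.
Note the exception: Cl has a higher electron affinity than F, contrary to the simple trend — F's small 2p subshell makes the incoming electron feel strong e⁻–e⁻ repulsion, so Cl actually releases more energy on gaining an electron.
For reference (kJ/mol): F 328, Cl 349, Rb 47, Te 190.
So from lowest to highest: Rb < Te < F < Cl.

Rb < Te < F < Cl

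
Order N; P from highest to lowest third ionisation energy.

N, P

The third ionization energy removes an electron from the +2 ion. For each element: N²⁺ still has 3 valence electrons; P²⁺ still has 3 valence electrons.
All are still removing valence electrons, so compare the +2 ions as you would atoms: IE_3 generally rises across a period (higher Z_eff) and falls down a group (larger shell), subject to the usual subshell exceptions.
Valence configurations: N²⁺ [He]2s²2p¹, P²⁺ [Ne]3s²3p¹.
The numbers (kJ/mol): N 4578, P 2914.
Putting it together, IE_3: P < N.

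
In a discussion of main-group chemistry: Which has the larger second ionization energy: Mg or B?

After 1 electron has been removed, what remains? Mg⁺ still has 1 valence electron; B⁺ still has 2 valence electrons.
All are still removing valence electrons, so compare the +1 ions as you would atoms: IE_2 generally rises across a period (higher Z_eff) and falls down a group (larger shell), subject to the usual subshell exceptions.
Valence configurations: Mg⁺ [Ne]3s¹, B⁺ [He]2s².
Tabulated IE_2 (kJ/mol): Mg 1451, B 2427.
Hence IE_2: Mg < B.

B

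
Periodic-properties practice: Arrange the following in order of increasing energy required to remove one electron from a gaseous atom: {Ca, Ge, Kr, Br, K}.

K < Ca < Ge < Br < Kr

K is in period 4, group 1; Ca is in period 4, group 2; Ge is in period 4, group 14; Br is in period 4, group 17; Kr is in period 4, group 18.
IE₁ increases left→right with effective nuclear charge and decreases top→bottom as the valence shell moves farther out.
All lie in period 4, so first ionization energy increases left to right.
So from lowest to highest: K < Ca < Ge < Br < Kr.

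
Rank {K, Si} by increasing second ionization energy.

The second ionization energy removes an electron from the +1 ion. For each element: K⁺ is the bare [Ar] core; Si⁺ still has 3 valence electrons.
Pulling an electron out of a noble-gas core costs far more than removing a remaining valence electron, so K sits at the high end of IE_2.
Tabulated IE_2 (kJ/mol): K 3052, Si 1577.
So the second ionization energies run Si < K.

Si, K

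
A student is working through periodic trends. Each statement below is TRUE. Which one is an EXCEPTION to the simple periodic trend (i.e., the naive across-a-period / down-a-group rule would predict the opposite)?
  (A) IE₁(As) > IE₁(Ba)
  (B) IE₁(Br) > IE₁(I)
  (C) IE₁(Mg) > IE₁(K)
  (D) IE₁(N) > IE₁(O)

(D)

The general trend: IE₁ increases across a period and decreases down a group.
(A) As (period 4, group 15) vs Ba (period 6, group 2): the stated order agrees with the simple trend.
(B) Br (period 4, group 17) vs I (period 5, group 17): the stated order agrees with the simple trend.
(C) Mg (period 3, group 2) vs K (period 4, group 1): the stated order agrees with the simple trend.
(D) N (period 2, group 15) vs O (period 2, group 16): the stated order contradicts the simple trend.
The exception is (D): pairing an electron in O's 2p⁴ costs repulsion energy, so O ionizes more easily than half-filled N (2p³).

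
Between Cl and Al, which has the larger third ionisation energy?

IE_3 is the cost of taking one more electron from the +2 cation: Cl²⁺ still has 5 valence electrons; Al²⁺ still has 1 valence electron.
All are still removing valence electrons, so compare the +2 ions as you would atoms: IE_3 generally rises across a period (higher Z_eff) and falls down a group (larger shell), subject to the usual subshell exceptions.
Valence configurations: Cl²⁺ [Ne]3s²3p³, Al²⁺ [Ne]3s¹.
Tabulated IE_3 (kJ/mol): Cl 3822, Al 2745.
Hence IE_3: Al < Cl.

Cl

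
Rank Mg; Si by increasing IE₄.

Si, Mg

Consider each +3 ion: Mg³⁺ is already 1 electron into the core; Si³⁺ still has 1 valence electron.
Pulling an electron out of a noble-gas core costs far more than removing a remaining valence electron, so Mg sits at the high end of IE_4.
Tabulated IE_4 (kJ/mol): Mg 10543, Si 4356.
Putting it together, IE_4: Si < Mg.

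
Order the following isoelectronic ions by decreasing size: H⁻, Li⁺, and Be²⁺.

H⁻ > Li⁺ > Be²⁺

All of these have 2 electrons, so size is governed by nuclear charge alone: the more protons, the stronger the pull on the same electron cloud, and the smaller the ion.
Nuclear charges: Be²⁺ (Z=4), Li⁺ (Z=3), H⁻ (Z=1).
Largest to smallest: H⁻ > Li⁺ > Be²⁺.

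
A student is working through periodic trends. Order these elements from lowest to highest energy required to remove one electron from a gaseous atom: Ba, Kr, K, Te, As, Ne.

K < Ba < Te < As < Kr < Ne

Removing the outermost electron gets harder across a period and easier down a group.
These span different periods and groups, so the two trends combine.
Ba > K: period and group pull opposite ways; the across-period shift dominates (503 vs 419 kJ/mol).
Te > Ba: both effects reinforce here, so Te is clearly the higher of the two.
As > Te: the two effects oppose for this pair; the down-group effect wins (947 vs 869 kJ/mol).
Kr > As: both are in period 4; the period trend gives Kr the larger value.
Ne > Kr: they share group 18; the group trend gives Ne the larger value.
Approximate values (kJ/mol): Ne 2081, K 419, As 947, Kr 1351, Te 869, Ba 503.
So from lowest to highest: K < Ba < Te < As < Kr < Ne.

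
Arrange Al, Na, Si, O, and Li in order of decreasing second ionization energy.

Li > Na > O > Al > Si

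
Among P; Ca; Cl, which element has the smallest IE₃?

P

After 2 electrons have been removed, what remains? P²⁺ still has 3 valence electrons; Ca²⁺ is the bare [Ar] core; Cl²⁺ still has 5 valence electrons.
Pulling an electron out of a noble-gas core costs far more than removing a remaining valence electron, so Ca sits at the high end of IE_3.
Valence configurations: P²⁺ [Ne]3s²3p¹, Cl²⁺ [Ne]3s²3p³.
Approximate IE_3 values (kJ/mol): P 2914, Ca 4912, Cl 3822.
Overall IE_3 order: P < Cl < Ca.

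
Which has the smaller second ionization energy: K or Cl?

Cl

IE_2 is the cost of taking one more electron from the +1 cation: K⁺ is the bare [Ar] core; Cl⁺ still has 6 valence electrons.
Core electrons are held far more tightly than valence electrons, so K tops the IE_2 order.
The numbers (kJ/mol): K 3052, Cl 2298.
Putting it together, IE_2: Cl < K.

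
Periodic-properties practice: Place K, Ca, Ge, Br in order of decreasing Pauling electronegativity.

K is in period 4, group 1; Ca is in period 4, group 2; Ge is in period 4, group 14; Br is in period 4, group 17.
EN rises left→right (higher Z_eff, smaller atoms) and falls top→bottom (larger, more shielded atoms).
All lie in period 4, so electronegativity increases left to right.
So from highest to lowest: Br > Ge > Ca > K.

Br > Ge > Ca > K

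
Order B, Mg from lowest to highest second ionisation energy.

After 1 electron has been removed, what remains? B⁺ still has 2 valence electrons; Mg⁺ still has 1 valence electron.
All are still removing valence electrons, so compare the +1 ions as you would atoms: IE_2 generally rises across a period (higher Z_eff) and falls down a group (larger shell), subject to the usual subshell exceptions.
Valence configurations: B⁺ [He]2s², Mg⁺ [Ne]3s¹.
Approximate IE_2 values (kJ/mol): B 2427, Mg 1451.
Overall IE_2 order: Mg < B.

Mg < B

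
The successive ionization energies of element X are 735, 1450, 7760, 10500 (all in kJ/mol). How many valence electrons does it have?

2

Look for the largest jump between consecutive ionization energies: IE3/IE2 ≈ 5.4, far larger than any earlier ratio.
That jump marks the point where a core electron is being removed. So the atom has 2 valence electrons.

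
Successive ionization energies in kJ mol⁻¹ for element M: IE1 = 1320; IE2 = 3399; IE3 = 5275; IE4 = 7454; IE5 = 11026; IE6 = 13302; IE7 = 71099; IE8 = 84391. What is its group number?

Group 16

Look for the largest jump between consecutive ionization energies: IE7/IE6 ≈ 5.3, far larger than any earlier ratio.
That jump marks the point where a core electron is being removed. So the atom has 6 valence electrons.
A main-group element with 6 valence electrons is in group 16.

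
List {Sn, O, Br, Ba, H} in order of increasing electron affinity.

Ba, H, Sn, O, Br

H is in period 1, group 1; O is in period 2, group 16; Br is in period 4, group 17; Sn is in period 5, group 14; Ba is in period 6, group 2.
EA tends to increase across a period and decrease down a group, though the pattern is less regular than for IE or radius.
These span different periods and groups, so the two trends combine.
H > Ba: the two effects oppose for this pair; the down-group effect wins (73 vs 14 kJ/mol).
Sn > H: period and group pull opposite ways; the across-period shift dominates (107 vs 73 kJ/mol).
O > Sn: both effects reinforce here, so O is clearly the higher of the two.
Br > O: the two effects oppose for this pair; the across-period effect wins (325 vs 141 kJ/mol).
Approximate values (kJ/mol): H 73, O 141, Br 325, Sn 107, Ba 14.
So from lowest to highest: Ba < H < Sn < O < Br.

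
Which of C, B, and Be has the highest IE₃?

Be

IE_3 is the cost of taking one more electron from the +2 cation: C²⁺ still has 2 valence electrons; B²⁺ still has 1 valence electron; Be²⁺ is the bare [He] core.
Breaking into a closed-shell core is much more expensive than removing a leftover valence electron — Be has the largest IE_3 here.
Valence configurations: C²⁺ [He]2s², B²⁺ [He]2s¹.
Approximate IE_3 values (kJ/mol): C 4620, B 3660, Be 14849.
Overall IE_3 order: B < C < Be.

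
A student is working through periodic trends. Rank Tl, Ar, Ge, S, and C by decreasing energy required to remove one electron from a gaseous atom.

Ar > C > S > Ge > Tl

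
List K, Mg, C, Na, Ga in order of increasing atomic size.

C < Ga < Mg < Na < K

C is in period 2, group 14; Na is in period 3, group 1; Mg is in period 3, group 2; K is in period 4, group 1; Ga is in period 4, group 13.
Across a period the added protons contract the valence shell; down a group each new principal shell makes the atom larger.
These span different periods and groups, so the two trends combine.
Ga > C: relative to C, both the across-period and down-group shifts push Ga's atomic radius up.
Mg > Ga: period and group pull opposite ways; the across-period shift dominates (139 vs 124 pm).
Na > Mg: Na lies to the left of Mg in period 3, so the across-period effect alone puts Na larger.
K > Na: K sits below Na in group 1, so the down-group effect alone puts K larger.
Approximate values (pm): C 75, Na 155, Mg 139, K 196, Ga 124.
So from smallest to largest: C < Ga < Mg < Na < K.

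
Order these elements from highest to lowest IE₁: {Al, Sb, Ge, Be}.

Be > Sb > Ge > Al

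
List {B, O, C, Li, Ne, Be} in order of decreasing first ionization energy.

Li is in period 2, group 1; Be is in period 2, group 2; B is in period 2, group 13; C is in period 2, group 14; O is in period 2, group 16; Ne is in period 2, group 18.
IE₁ increases left→right with effective nuclear charge and decreases top→bottom as the valence shell moves farther out.
All lie in period 2; the across-period trend (first ionization energy increases left to right) applies, with the exception below.
Note the exception: Be has a higher first ionization energy than B, contrary to the simple trend — removing B's lone 2p electron is easier than breaking Be's filled 2s².
Approximate values (kJ/mol): Li 520, Be 900, B 801, C 1086, O 1314, Ne 2081.
So from highest to lowest: Ne > O > C > Be > B > Li.

Ne > O > C > Be > B > Li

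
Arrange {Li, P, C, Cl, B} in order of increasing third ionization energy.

P < B < Cl < C < Li

Consider each +2 ion: Li²⁺ is already 1 electron into the core; P²⁺ still has 3 valence electrons; C²⁺ still has 2 valence electrons; Cl²⁺ still has 5 valence electrons; B²⁺ still has 1 valence electron.
Breaking into a closed-shell core is much more expensive than removing a leftover valence electron — Li has the largest IE_3 here.
Valence configurations: P²⁺ [Ne]3s²3p¹, C²⁺ [He]2s², Cl²⁺ [Ne]3s²3p³, B²⁺ [He]2s¹.
Approximate IE_3 values (kJ/mol): Li 11815, P 2914, C 4620, Cl 3822, B 3660.
Hence IE_3: P < B < Cl < C < Li.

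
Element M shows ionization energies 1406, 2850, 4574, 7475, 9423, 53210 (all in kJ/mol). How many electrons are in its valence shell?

5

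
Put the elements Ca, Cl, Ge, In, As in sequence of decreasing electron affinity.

Cl > Ge > As > In > Ca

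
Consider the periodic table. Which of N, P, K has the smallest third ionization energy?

P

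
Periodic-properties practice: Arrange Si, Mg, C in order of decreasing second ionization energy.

C, Si, Mg

Consider each +1 ion: Si⁺ still has 3 valence electrons; Mg⁺ still has 1 valence electron; C⁺ still has 3 valence electrons.
All are still removing valence electrons, so compare the +1 ions as you would atoms: IE_2 generally rises across a period (higher Z_eff) and falls down a group (larger shell), subject to the usual subshell exceptions.
Valence configurations: Si⁺ [Ne]3s²3p¹, Mg⁺ [Ne]3s¹, C⁺ [He]2s²2p¹.
Approximate IE_2 values (kJ/mol): Si 1577, Mg 1451, C 2353.
Putting it together, IE_2: Mg < Si < C.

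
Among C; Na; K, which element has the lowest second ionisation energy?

Consider each +1 ion: C⁺ still has 3 valence electrons; Na⁺ is the bare [Ne] core; K⁺ is the bare [Ar] core.
Pulling an electron out of a noble-gas core costs far more than removing a remaining valence electron, so K and Na sit at the high end of IE_2.
The numbers (kJ/mol): C 2353, Na 4562, K 3052.
Putting it together, IE_2: C < K < Na.

C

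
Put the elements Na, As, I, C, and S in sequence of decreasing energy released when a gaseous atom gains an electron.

I > S > C > As > Na

C is in period 2, group 14; Na is in period 3, group 1; S is in period 3, group 16; As is in period 4, group 15; I is in period 5, group 17.
Adding an electron releases more energy for atoms nearer the top right (short of the noble gases).
Here both period and group differ, so the two effects have to be weighed against each other.
As > Na: the two effects oppose for this pair; the across-period effect wins (78 vs 53 kJ/mol).
C > As: period and group pull opposite ways; the down-group shift dominates (122 vs 78 kJ/mol).
S > C: period and group pull opposite ways; the across-period shift dominates (200 vs 122 kJ/mol).
I > S: the two effects oppose for this pair; the across-period effect wins (295 vs 200 kJ/mol).
For reference (kJ/mol): C 122, Na 53, S 200, As 78, I 295.
So from highest to lowest: I > S > C > As > Na.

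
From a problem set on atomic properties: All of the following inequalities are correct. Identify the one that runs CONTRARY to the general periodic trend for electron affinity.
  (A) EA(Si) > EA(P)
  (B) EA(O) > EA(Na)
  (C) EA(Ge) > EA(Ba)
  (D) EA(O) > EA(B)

(A)

The general trend: electron affinity increases across a period and decreases down a group.
(A) Si (period 3, group 14) vs P (period 3, group 15): the stated order contradicts the simple trend.
(B) O (period 2, group 16) vs Na (period 3, group 1): the stated order agrees with the simple trend.
(C) Ge (period 4, group 14) vs Ba (period 6, group 2): the stated order agrees with the simple trend.
(D) O (period 2, group 16) vs B (period 2, group 13): the stated order agrees with the simple trend.
The exception is (A): adding an electron to P's half-filled 3p³ is unfavourable, so Si (3p²) has the more exothermic EA.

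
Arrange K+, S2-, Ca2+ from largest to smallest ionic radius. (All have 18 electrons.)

S2- > K+ > Ca2+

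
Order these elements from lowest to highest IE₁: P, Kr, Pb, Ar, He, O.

He is in period 1, group 18; O is in period 2, group 16; P is in period 3, group 15; Ar is in period 3, group 18; Kr is in period 4, group 18; Pb is in period 6, group 14.
Across a period the outer electron is held more tightly (higher IE₁); down a group it sits in a higher shell, more shielded, and comes off more easily.
Neither a single period nor a single group — weigh both effects.
P > Pb: relative to Pb, both the across-period and down-group shifts push P's first ionization energy up.
O > P: both effects reinforce here, so O is clearly the higher of the two.
Kr > O: period and group pull opposite ways; the across-period shift dominates (1351 vs 1314 kJ/mol).
Ar > Kr: Ar sits above Kr in group 18, so the down-group effect alone puts Ar higher.
He > Ar: they share group 18; the group trend gives He the larger value.
Tabulated first ionization energy (kJ/mol): He 2372, O 1314, P 1012, Ar 1521, Kr 1351, Pb 716.
So from lowest to highest: Pb < P < O < Kr < Ar < He.

Pb < P < O < Kr < Ar < He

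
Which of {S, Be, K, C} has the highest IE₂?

Consider each +1 ion: S⁺ still has 5 valence electrons; Be⁺ still has 1 valence electron; K⁺ is the bare [Ar] core; C⁺ still has 3 valence electrons.
Breaking into a closed-shell core is much more expensive than removing a leftover valence electron — K has the largest IE_2 here.
Valence configurations: S⁺ [Ne]3s²3p³, Be⁺ [He]2s¹, C⁺ [He]2s²2p¹.
Tabulated IE_2 (kJ/mol): S 2252, Be 1757, K 3052, C 2353.
Hence IE_2: Be < S < C < K.

K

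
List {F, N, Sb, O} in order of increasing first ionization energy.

N is in period 2, group 15; O is in period 2, group 16; F is in period 2, group 17; Sb is in period 5, group 15.
IE₁ increases left→right with effective nuclear charge and decreases top→bottom as the valence shell moves farther out.
These span different periods and groups, so the two trends combine.
O > Sb: relative to Sb, both the across-period and down-group shifts push O's first ionization energy up.
N > O: this pair runs against the simple trend — see the exception note.
F > N: F lies to the right of N in period 2, so the across-period effect alone puts F higher.
Note the exception: N has a higher first ionization energy than O, contrary to the simple trend — pairing an electron in O's 2p⁴ costs repulsion energy, so O ionizes more easily than half-filled N (2p³).
Approximate values (kJ/mol): N 1402, O 1314, F 1681, Sb 831.
So from lowest to highest: Sb < O < N < F.

Sb, O, N, F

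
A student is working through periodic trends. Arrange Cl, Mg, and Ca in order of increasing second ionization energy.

Ca < Mg < Cl

The second ionization energy removes an electron from the +1 ion. For each element: Cl⁺ still has 6 valence electrons; Mg⁺ still has 1 valence electron; Ca⁺ still has 1 valence electron.
All are still removing valence electrons, so compare the +1 ions as you would atoms: IE_2 generally rises across a period (higher Z_eff) and falls down a group (larger shell), subject to the usual subshell exceptions.
Valence configurations: Cl⁺ [Ne]3s²3p⁴, Mg⁺ [Ne]3s¹, Ca⁺ [Ar]4s¹.
The numbers (kJ/mol): Cl 2298, Mg 1451, Ca 1145.
Hence IE_2: Ca < Mg < Cl.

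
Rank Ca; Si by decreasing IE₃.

Ca > Si

IE_3 is the cost of taking one more electron from the +2 cation: Ca²⁺ is the bare [Ar] core; Si²⁺ still has 2 valence electrons.
Core electrons are held far more tightly than valence electrons, so Ca tops the IE_3 order.
Tabulated IE_3 (kJ/mol): Ca 4912, Si 3232.
So the third ionization energies run Si < Ca.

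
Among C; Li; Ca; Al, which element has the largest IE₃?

Li

The third ionization energy removes an electron from the +2 ion. For each element: C²⁺ still has 2 valence electrons; Li²⁺ is already 1 electron into the core; Ca²⁺ is the bare [Ar] core; Al²⁺ still has 1 valence electron.
Core electrons are held far more tightly than valence electrons, so Ca and Li top the IE_3 order.
Valence configurations: C²⁺ [He]2s², Al²⁺ [Ne]3s¹.
Approximate IE_3 values (kJ/mol): C 4620, Li 11815, Ca 4912, Al 2745.
Overall IE_3 order: Al < C < Ca < Li.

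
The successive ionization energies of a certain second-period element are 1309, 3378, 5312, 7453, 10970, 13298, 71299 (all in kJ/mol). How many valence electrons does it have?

Look for the largest jump between consecutive ionization energies: IE7/IE6 ≈ 5.4, far larger than any earlier ratio.
That jump marks the point where a core electron is being removed. So the atom has 6 valence electrons.

6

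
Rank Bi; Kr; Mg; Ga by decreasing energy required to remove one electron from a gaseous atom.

Kr > Mg > Bi > Ga

Mg is in period 3, group 2; Ga is in period 4, group 13; Kr is in period 4, group 18; Bi is in period 6, group 15.
Removing the outermost electron gets harder across a period and easier down a group.
These span different periods and groups, so the two trends combine.
Bi > Ga: period and group pull opposite ways; the across-period shift dominates (703 vs 579 kJ/mol).
Mg > Bi: period and group pull opposite ways; the down-group shift dominates (738 vs 703 kJ/mol).
Kr > Mg: period and group pull opposite ways; the across-period shift dominates (1351 vs 738 kJ/mol).
Tabulated first ionization energy (kJ/mol): Mg 738, Ga 579, Kr 1351, Bi 703.
So from highest to lowest: Kr > Mg > Bi > Ga.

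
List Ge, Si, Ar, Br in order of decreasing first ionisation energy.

Si is in period 3, group 14; Ar is in period 3, group 18; Ge is in period 4, group 14; Br is in period 4, group 17.
First ionization energy rises across a period (greater Z_eff holds electrons more tightly) and falls down a group (valence electrons are farther from the nucleus).
Neither a single period nor a single group — weigh both effects.
Si > Ge: Si sits above Ge in group 14, so the down-group effect alone puts Si higher.
Br > Si: the two effects oppose for this pair; the across-period effect wins (1140 vs 786 kJ/mol).
Ar > Br: both effects reinforce here, so Ar is clearly the higher of the two.
Tabulated first ionization energy (kJ/mol): Si 786, Ar 1521, Ge 762, Br 1140.
So from highest to lowest: Ar > Br > Si > Ge.

Ar > Br > Si > Ge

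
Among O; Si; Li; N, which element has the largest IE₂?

Li

Consider each +1 ion: O⁺ still has 5 valence electrons; Si⁺ still has 3 valence electrons; Li⁺ is the bare [He] core; N⁺ still has 4 valence electrons.
Breaking into a closed-shell core is much more expensive than removing a leftover valence electron — Li has the largest IE_2 here.
Valence configurations: O⁺ [He]2s²2p³, Si⁺ [Ne]3s²3p¹, N⁺ [He]2s²2p².
Approximate IE_2 values (kJ/mol): O 3388, Si 1577, Li 7298, N 2856.
Hence IE_2: Si < N < O < Li.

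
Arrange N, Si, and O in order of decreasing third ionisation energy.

The third ionization energy removes an electron from the +2 ion. For each element: N²⁺ still has 3 valence electrons; Si²⁺ still has 2 valence electrons; O²⁺ still has 4 valence electrons.
All are still removing valence electrons, so compare the +2 ions as you would atoms: IE_3 generally rises across a period (higher Z_eff) and falls down a group (larger shell), subject to the usual subshell exceptions.
Valence configurations: N²⁺ [He]2s²2p¹, Si²⁺ [Ne]3s², O²⁺ [He]2s²2p².
Tabulated IE_3 (kJ/mol): N 4578, Si 3232, O 5300.
Hence IE_3: Si < N < O.

O > N > Si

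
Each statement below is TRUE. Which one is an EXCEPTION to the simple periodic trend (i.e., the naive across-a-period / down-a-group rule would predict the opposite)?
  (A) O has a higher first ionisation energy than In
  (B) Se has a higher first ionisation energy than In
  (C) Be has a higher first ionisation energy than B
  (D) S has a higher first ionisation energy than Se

The general trend: first ionisation energy increases across a period and decreases down a group.
(A) O (period 2, group 16) vs In (period 5, group 13): the stated order agrees with the simple trend.
(B) Se (period 4, group 16) vs In (period 5, group 13): the stated order agrees with the simple trend.
(C) Be (period 2, group 2) vs B (period 2, group 13): the stated order contradicts the simple trend.
(D) S (period 3, group 16) vs Se (period 4, group 16): the stated order agrees with the simple trend.
The exception is (C): removing B's lone 2p electron is easier than breaking Be's filled 2s².

(C)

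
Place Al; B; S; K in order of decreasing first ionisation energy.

B is in period 2, group 13; Al is in period 3, group 13; S is in period 3, group 16; K is in period 4, group 1.
First ionization energy rises across a period (greater Z_eff holds electrons more tightly) and falls down a group (valence electrons are farther from the nucleus).
Here both period and group differ, so the two effects have to be weighed against each other.
Al > K: both effects reinforce here, so Al is clearly the higher of the two.
B > Al: they share group 13; the group trend gives B the larger value.
S > B: period and group pull opposite ways; the across-period shift dominates (1000 vs 801 kJ/mol).
Tabulated first ionization energy (kJ/mol): B 801, Al 578, S 1000, K 419.
So from highest to lowest: S > B > Al > K.

S > B > Al > K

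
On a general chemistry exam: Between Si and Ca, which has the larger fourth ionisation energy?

The fourth ionization energy removes an electron from the +3 ion. For each element: Si³⁺ still has 1 valence electron; Ca³⁺ is already 1 electron into the core.
Core electrons are held far more tightly than valence electrons, so Ca tops the IE_4 order.
The numbers (kJ/mol): Si 4356, Ca 6491.
So the fourth ionization energies run Si < Ca.

Ca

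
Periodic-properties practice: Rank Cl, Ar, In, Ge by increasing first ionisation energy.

In < Ge < Cl < Ar

Cl is in period 3, group 17; Ar is in period 3, group 18; Ge is in period 4, group 14; In is in period 5, group 13.
First ionization energy rises across a period (greater Z_eff holds electrons more tightly) and falls down a group (valence electrons are farther from the nucleus).
These span different periods and groups, so the two trends combine.
Ge > In: relative to In, both the across-period and down-group shifts push Ge's first ionization energy up.
Cl > Ge: relative to Ge, both the across-period and down-group shifts push Cl's first ionization energy up.
Ar > Cl: both are in period 3; the period trend gives Ar the larger value.
For reference (kJ/mol): Cl 1251, Ar 1521, Ge 762, In 558.
So from lowest to highest: In < Ge < Cl < Ar.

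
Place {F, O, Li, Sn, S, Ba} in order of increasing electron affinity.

Atoms with high Z_eff and room in the valence shell (especially the halogens) have the most exothermic electron affinities.
Here both period and group differ, so the two effects have to be weighed against each other.
Li > Ba: the two effects oppose for this pair; the down-group effect wins (60 vs 14 kJ/mol).
Sn > Li: the two effects oppose for this pair; the across-period effect wins (107 vs 60 kJ/mol).
O > Sn: relative to Sn, both the across-period and down-group shifts push O's electron affinity up.
S > O: this pair runs against the simple trend — see the exception note.
F > S: relative to S, both the across-period and down-group shifts push F's electron affinity up.
Note the exception: S has a higher electron affinity than O, contrary to the simple trend — the compact 2p subshell of O repels the added electron more than S's larger 3p does.
For reference (kJ/mol): Li 60, O 141, F 328, S 200, Sn 107, Ba 14.
So from lowest to highest: Ba < Li < Sn < O < S < F.

Ba, Li, Sn, O, S, F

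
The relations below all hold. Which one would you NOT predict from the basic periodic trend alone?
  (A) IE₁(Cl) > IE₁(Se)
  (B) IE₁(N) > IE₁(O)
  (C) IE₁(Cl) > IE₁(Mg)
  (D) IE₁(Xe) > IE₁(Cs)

(B)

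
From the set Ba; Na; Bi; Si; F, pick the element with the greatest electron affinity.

F

F is in period 2, group 17; Na is in period 3, group 1; Si is in period 3, group 14; Ba is in period 6, group 2; Bi is in period 6, group 15.
Atoms with high Z_eff and room in the valence shell (especially the halogens) have the most exothermic electron affinities.
Here both period and group differ, so the two effects have to be weighed against each other.
Na > Ba: the two effects oppose for this pair; the down-group effect wins (53 vs 14 kJ/mol).
Bi > Na: the two effects oppose for this pair; the across-period effect wins (91 vs 53 kJ/mol).
Si > Bi: period and group pull opposite ways; the down-group shift dominates (134 vs 91 kJ/mol).
F > Si: relative to Si, both the across-period and down-group shifts push F's electron affinity up.
Approximate values (kJ/mol): F 328, Na 53, Si 134, Ba 14, Bi 91.
The greatest electron affinity among these belongs to F.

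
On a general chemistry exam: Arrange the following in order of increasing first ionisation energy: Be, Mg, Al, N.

First ionization energy rises across a period (greater Z_eff holds electrons more tightly) and falls down a group (valence electrons are farther from the nucleus).
Neither a single period nor a single group — weigh both effects.
Mg > Al: this pair runs against the simple trend — see the exception note.
Be > Mg: Be sits above Mg in group 2, so the down-group effect alone puts Be higher.
N > Be: both are in period 2; the period trend gives N the larger value.
Note the exception: Mg has a higher first ionization energy than Al, contrary to the simple trend — Al's single 3p electron is easier to remove than one from Mg's filled 3s².
Tabulated first ionization energy (kJ/mol): Be 900, N 1402, Mg 738, Al 578.
So from lowest to highest: Al < Mg < Be < N.

Al < Mg < Be < N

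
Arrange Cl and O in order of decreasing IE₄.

O > Cl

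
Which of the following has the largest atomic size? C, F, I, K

K

Atomic radius shrinks across a period as nuclear charge pulls the same shell inward, and grows down a group as new shells are added.
Neither a single period nor a single group — weigh both effects.
C > F: both are in period 2; the period trend gives C the larger value.
I > C: period and group pull opposite ways; the down-group shift dominates (133 vs 75 pm).
K > I: the two effects oppose for this pair; the across-period effect wins (196 vs 133 pm).
Tabulated atomic radius (pm): C 75, F 64, K 196, I 133.
The largest atomic size among these belongs to K.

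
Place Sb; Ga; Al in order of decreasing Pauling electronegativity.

Al is in period 3, group 13; Ga is in period 4, group 13; Sb is in period 5, group 15.
EN rises left→right (higher Z_eff, smaller atoms) and falls top→bottom (larger, more shielded atoms).
These span different periods and groups, so the two trends combine.
Ga > Al: this pair runs against the simple trend — see the exception note.
Sb > Ga: the two effects oppose for this pair; the across-period effect wins (2.05 vs 1.81).
Note the exception: Ga has a higher electronegativity than Al, contrary to the simple trend — poor shielding by filled d (and f) subshells raises the heavier element's effective nuclear charge more than the simple down-group trend predicts.
For reference (Pauling): Al 1.61, Ga 1.81, Sb 2.05.
So from highest to lowest: Sb > Ga > Al.

Sb, Ga, Al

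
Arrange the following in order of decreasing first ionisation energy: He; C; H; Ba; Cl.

H is in period 1, group 1; He is in period 1, group 18; C is in period 2, group 14; Cl is in period 3, group 17; Ba is in period 6, group 2.
First ionization energy rises across a period (greater Z_eff holds electrons more tightly) and falls down a group (valence electrons are farther from the nucleus).
These span different periods and groups, so the two trends combine.
C > Ba: both effects reinforce here, so C is clearly the higher of the two.
Cl > C: the two effects oppose for this pair; the across-period effect wins (1251 vs 1086 kJ/mol).
H > Cl: period and group pull opposite ways; the down-group shift dominates (1312 vs 1251 kJ/mol).
He > H: He lies to the right of H in period 1, so the across-period effect alone puts He higher.
Approximate values (kJ/mol): H 1312, He 2372, C 1086, Cl 1251, Ba 503.
So from highest to lowest: He > H > Cl > C > Ba.

He, H, Cl, C, Ba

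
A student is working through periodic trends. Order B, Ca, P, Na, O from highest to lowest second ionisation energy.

Na, O, B, P, Ca

IE_2 is the cost of taking one more electron from the +1 cation: B⁺ still has 2 valence electrons; Ca⁺ still has 1 valence electron; P⁺ still has 4 valence electrons; Na⁺ is the bare [Ne] core; O⁺ still has 5 valence electrons.
Core electrons are held far more tightly than valence electrons, so Na tops the IE_2 order.
Valence configurations: B⁺ [He]2s², Ca⁺ [Ar]4s¹, P⁺ [Ne]3s²3p², O⁺ [He]2s²2p³.
Approximate IE_2 values (kJ/mol): B 2427, Ca 1145, P 1907, Na 4562, O 3388.
Overall IE_2 order: Ca < P < B < O < Na.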